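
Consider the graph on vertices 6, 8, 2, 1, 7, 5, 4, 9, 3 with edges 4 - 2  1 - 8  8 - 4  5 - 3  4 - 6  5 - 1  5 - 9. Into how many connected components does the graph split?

7 is isolated — a component by itself.
Starting from 1 we can reach 1, 2, 3, 4, 5, 6, 8, 9. That is one component of size 8.
Total: 2 components.

2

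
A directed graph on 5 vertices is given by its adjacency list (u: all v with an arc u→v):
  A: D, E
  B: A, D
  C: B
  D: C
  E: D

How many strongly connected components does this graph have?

1

{A, B, C, D, E} are all mutually reachable — one SCC of size 5.
That gives 1 strongly connected component.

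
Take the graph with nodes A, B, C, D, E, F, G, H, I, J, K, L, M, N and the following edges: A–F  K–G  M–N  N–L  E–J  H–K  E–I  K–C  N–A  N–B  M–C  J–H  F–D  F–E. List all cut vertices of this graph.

E, F, K, N

Removing E increases the component count from 1 to 2, so E is a cut vertex.
Removing F increases the component count from 1 to 2, so F is a cut vertex.
Removing K increases the component count from 1 to 2, so K is a cut vertex.
Likewise N is a cut vertex.
By contrast removing L leaves 1 component; it is not a cut vertex. No other vertex is a cut vertex either.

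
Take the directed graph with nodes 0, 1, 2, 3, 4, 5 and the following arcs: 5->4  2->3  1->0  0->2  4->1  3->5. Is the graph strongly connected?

Yes

From 5 we can reach every vertex (0, 1, 2, 3, 4, 5), and every vertex can reach 5 (0, 1, 2, 3, 4, 5). So the whole graph is one strongly connected component.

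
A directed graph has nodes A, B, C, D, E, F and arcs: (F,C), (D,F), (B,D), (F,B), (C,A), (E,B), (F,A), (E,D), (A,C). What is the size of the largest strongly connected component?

3

{B, D, F} are all mutually reachable — one SCC of size 3.
{A, C} are all mutually reachable — one SCC of size 2.
{E} is an SCC by itself.
The largest has 3 vertices.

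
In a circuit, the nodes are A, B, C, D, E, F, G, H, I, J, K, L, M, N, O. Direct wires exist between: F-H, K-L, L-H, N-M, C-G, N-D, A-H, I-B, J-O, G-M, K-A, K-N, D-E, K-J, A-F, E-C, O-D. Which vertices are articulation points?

K

Removing K increases the component count from 2 to 3, so K is a cut vertex.
By contrast removing D leaves 2 components; it is not a cut vertex. No other vertex is a cut vertex either.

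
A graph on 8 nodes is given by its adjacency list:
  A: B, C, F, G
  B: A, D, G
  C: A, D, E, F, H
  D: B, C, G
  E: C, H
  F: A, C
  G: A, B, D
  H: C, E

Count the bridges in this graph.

0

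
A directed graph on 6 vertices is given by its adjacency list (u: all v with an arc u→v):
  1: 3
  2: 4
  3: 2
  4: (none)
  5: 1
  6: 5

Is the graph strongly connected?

No

There is no directed path from 5 to 6, so the graph is not strongly connected.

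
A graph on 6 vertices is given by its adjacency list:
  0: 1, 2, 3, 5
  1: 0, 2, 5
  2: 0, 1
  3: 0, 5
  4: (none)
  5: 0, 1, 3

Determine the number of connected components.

2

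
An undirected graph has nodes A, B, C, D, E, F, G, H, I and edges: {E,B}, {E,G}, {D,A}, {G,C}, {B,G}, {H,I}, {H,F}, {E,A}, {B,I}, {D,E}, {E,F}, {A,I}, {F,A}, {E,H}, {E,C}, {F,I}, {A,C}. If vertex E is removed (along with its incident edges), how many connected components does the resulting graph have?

1

With E gone, the remaining components are: {A, B, C, D, F, G, H, I}.
That is 1 component.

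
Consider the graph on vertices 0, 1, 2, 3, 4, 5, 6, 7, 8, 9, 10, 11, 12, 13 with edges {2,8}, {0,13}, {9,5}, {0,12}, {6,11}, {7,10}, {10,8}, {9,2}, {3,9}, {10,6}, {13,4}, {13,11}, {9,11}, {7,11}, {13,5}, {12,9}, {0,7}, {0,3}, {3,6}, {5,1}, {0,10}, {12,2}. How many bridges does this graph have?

2

The edges on the cycle 0-7-10-0 are not bridges since each lies on that cycle.
But removing 4—13 disconnects 4 from 13; removing 1—5 disconnects 1 from 5 — these are bridges.
That makes 2 bridges.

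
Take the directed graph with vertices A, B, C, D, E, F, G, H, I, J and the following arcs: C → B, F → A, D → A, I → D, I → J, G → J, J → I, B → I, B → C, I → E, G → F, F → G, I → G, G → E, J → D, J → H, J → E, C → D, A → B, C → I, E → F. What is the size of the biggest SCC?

9

{A, B, C, D, E, F, G, I, J} are all mutually reachable — one SCC of size 9.
{H} is an SCC by itself.
The largest has 9 vertices.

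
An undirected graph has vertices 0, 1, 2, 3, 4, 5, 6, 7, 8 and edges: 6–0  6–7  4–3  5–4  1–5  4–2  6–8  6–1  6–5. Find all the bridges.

0-6, 2-4, 3-4, 4-5, 6-7, 6-8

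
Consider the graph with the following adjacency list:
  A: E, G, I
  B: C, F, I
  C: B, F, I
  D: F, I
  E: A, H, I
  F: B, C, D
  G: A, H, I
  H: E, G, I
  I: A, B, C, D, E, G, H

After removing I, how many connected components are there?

With I gone, the remaining components are: {A, E, G, H}; {B, C, D, F}.
That is 2 components.

2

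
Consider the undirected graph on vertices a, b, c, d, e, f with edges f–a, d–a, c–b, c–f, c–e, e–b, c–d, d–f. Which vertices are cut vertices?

Removing c increases the component count from 1 to 2, so c is a cut vertex.
By contrast removing d leaves 1 component; it is not a cut vertex. No other vertex is a cut vertex either.

c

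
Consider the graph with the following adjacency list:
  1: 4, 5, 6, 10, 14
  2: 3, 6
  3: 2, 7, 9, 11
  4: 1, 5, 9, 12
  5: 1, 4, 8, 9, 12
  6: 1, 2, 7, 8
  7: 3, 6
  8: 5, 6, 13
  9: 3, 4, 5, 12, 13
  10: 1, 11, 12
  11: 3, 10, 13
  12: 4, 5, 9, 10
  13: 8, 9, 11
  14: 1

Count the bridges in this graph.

The edges on the cycle 1-10-12-5-1 are not bridges since each lies on that cycle.
But removing 14-1 disconnects 14 from 1 — this is a bridge.

1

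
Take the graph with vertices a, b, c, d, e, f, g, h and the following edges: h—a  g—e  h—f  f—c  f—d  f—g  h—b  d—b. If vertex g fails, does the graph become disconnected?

Deleting g raises the number of components from 1 to 2, so g is a cut vertex.

Yes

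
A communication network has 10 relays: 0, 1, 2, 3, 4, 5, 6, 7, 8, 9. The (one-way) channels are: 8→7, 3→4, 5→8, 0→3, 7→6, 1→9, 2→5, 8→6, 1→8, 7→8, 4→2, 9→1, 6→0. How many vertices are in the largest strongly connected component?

{0, 2, 3, 4, 5, 6, 7, 8} are all mutually reachable — one SCC of size 8.
{1, 9} are all mutually reachable — one SCC of size 2.
The largest has 8 vertices.

8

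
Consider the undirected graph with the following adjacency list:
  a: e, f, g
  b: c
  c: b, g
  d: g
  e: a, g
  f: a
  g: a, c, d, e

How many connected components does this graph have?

1

Starting from a we can reach a, b, c, d, e, f, g. That is one component of size 7.
Total: 1 component.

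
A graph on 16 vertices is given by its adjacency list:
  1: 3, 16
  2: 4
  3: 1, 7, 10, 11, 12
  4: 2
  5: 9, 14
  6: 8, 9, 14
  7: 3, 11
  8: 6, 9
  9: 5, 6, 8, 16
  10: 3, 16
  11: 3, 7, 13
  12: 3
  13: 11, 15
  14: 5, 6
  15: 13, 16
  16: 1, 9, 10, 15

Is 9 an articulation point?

Deleting 9 raises the number of components from 2 to 3, so 9 is a cut vertex.

Yes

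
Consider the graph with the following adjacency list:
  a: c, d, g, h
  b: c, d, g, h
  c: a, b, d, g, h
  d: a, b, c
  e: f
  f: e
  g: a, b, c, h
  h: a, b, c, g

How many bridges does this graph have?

1

The edges on the cycle g-h-a-g are not bridges since each lies on that cycle.
But removing e-f disconnects e from f — this is a bridge.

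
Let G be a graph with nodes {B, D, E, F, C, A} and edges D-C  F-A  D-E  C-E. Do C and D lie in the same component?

Yes

From C we can reach C, D, E, which includes D.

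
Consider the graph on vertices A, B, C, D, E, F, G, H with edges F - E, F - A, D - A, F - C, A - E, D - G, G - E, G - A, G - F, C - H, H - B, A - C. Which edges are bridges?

B-H, C-H

The edges on the cycle D-G-F-C-A-D are not bridges since each lies on that cycle.
But removing B - H disconnects B from H; removing C - H disconnects C from H — these are bridges.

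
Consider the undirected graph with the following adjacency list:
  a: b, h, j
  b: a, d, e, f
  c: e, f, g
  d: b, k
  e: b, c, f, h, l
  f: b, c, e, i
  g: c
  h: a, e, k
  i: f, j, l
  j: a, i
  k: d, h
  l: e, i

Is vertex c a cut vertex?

Yes

Deleting c raises the number of components from 1 to 2, so c is a cut vertex.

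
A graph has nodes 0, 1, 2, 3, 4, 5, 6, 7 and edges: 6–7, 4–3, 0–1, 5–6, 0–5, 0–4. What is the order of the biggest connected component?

2 is isolated — a component by itself.
Starting from 0 we can reach 0, 1, 3, 4, 5, 6, 7. That is one component of size 7.
The largest has 7 vertices.

7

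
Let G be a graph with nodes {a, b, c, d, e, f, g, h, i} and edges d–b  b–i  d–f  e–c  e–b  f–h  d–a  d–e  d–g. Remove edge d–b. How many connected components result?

1

d and b are still connected via d-e-b, so the component count stays at 1.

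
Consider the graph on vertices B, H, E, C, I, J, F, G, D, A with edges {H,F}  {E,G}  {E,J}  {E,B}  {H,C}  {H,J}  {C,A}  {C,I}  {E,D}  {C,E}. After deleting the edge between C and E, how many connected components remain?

C and E are still connected via C-H-J-E, so the component count stays at 1.

1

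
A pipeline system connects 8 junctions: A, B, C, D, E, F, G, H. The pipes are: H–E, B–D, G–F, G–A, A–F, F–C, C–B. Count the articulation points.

Removing B increases the component count from 2 to 3, so B is a cut vertex.
Removing C increases the component count from 2 to 3, so C is a cut vertex.
Removing F increases the component count from 2 to 3, so F is a cut vertex.
By contrast removing G leaves 2 components; it is not a cut vertex. No other vertex is a cut vertex either.

3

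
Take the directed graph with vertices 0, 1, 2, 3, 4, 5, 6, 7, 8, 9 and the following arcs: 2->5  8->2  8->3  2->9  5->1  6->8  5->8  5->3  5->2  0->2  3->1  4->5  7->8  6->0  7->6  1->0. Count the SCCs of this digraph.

5

{0, 1, 2, 3, 5, 8} are all mutually reachable — one SCC of size 6.
{6} is an SCC by itself.
{4} is an SCC by itself.
{9} is an SCC by itself.
{7} is an SCC by itself.
That gives 5 strongly connected components.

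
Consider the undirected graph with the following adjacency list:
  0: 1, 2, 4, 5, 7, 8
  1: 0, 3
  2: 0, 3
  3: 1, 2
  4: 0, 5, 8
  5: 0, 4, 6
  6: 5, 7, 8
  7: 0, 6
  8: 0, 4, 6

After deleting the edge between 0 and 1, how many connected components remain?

1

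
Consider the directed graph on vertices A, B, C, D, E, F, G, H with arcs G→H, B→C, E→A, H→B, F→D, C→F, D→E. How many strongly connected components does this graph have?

{G} is an SCC by itself.
{H} is an SCC by itself.
{C} is an SCC by itself.
{B} is an SCC by itself.
{E} is an SCC by itself.
(and 3 more singleton SCCs)
That gives 8 strongly connected components.

8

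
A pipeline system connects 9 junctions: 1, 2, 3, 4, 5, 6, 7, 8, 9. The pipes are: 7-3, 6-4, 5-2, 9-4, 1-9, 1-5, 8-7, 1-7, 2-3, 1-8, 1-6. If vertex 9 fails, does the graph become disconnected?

Deleting 9 leaves 1 component (was 1) (its neighbors 1, 4 remain connected to each other), so 9 is not a cut vertex.

No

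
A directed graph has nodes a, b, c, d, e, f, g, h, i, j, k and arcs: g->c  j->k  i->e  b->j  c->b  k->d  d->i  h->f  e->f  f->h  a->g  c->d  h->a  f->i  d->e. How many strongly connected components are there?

{a, b, c, d, e, f, g, h, i, j, k} are all mutually reachable — one SCC of size 11.
That gives 1 strongly connected component.

1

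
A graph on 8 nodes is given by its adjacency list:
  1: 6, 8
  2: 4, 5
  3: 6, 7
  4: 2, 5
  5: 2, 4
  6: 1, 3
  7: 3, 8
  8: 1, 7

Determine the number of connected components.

2

Starting from 2 we can reach 2, 4, 5. That is one component of size 3.
Starting from 1 we can reach 1, 3, 6, 7, 8. That is one component of size 5.
Total: 2 components.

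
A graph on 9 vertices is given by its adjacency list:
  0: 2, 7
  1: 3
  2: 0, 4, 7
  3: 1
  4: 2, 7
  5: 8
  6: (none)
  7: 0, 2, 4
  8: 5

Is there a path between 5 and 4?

The component containing 5 is {5, 8}, and 4 is not in it.

No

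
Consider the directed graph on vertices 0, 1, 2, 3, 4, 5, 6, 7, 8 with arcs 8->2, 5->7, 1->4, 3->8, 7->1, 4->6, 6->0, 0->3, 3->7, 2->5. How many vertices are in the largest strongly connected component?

{0, 1, 2, 3, 4, 5, 6, 7, 8} are all mutually reachable — one SCC of size 9.
The largest has 9 vertices.

9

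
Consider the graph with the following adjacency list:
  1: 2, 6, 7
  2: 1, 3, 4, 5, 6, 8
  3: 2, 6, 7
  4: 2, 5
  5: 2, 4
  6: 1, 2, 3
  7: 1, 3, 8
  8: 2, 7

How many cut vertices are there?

Removing 2 increases the component count from 1 to 2, so 2 is a cut vertex.
By contrast removing 3 leaves 1 component; it is not a cut vertex. No other vertex is a cut vertex either.

1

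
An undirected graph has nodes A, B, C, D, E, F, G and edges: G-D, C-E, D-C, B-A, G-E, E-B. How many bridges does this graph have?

2

The edges on the cycle G-D-C-E-G are not bridges since each lies on that cycle.
But removing E-B disconnects E from B; removing B-A disconnects B from A — these are bridges.
That makes 2 bridges.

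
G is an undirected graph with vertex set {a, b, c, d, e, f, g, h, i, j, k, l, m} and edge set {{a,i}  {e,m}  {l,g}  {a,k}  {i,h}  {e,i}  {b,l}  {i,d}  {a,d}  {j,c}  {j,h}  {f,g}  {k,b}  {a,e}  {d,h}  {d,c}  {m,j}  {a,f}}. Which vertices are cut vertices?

a

Removing a increases the component count from 1 to 2, so a is a cut vertex.
By contrast removing j leaves 1 component; it is not a cut vertex. No other vertex is a cut vertex either.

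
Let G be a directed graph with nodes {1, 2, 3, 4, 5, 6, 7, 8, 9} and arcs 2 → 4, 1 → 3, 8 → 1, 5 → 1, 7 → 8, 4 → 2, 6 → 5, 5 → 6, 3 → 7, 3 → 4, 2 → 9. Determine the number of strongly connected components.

4

{1, 3, 7, 8} are all mutually reachable — one SCC of size 4.
{5, 6} are all mutually reachable — one SCC of size 2.
{2, 4} are all mutually reachable — one SCC of size 2.
{9} is an SCC by itself.
That gives 4 strongly connected components.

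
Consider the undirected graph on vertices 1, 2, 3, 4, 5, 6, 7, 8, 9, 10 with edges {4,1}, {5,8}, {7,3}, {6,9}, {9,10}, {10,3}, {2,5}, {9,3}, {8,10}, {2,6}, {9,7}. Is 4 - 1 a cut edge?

Removing 4 - 1 leaves no path between 4 and 1: the component count goes from 2 to 3. So it is a bridge.

Yes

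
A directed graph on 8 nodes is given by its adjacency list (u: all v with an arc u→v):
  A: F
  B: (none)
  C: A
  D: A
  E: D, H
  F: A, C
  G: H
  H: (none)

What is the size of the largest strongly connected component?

3

{A, C, F} are all mutually reachable — one SCC of size 3.
{D} is an SCC by itself.
{G} is an SCC by itself.
{E} is an SCC by itself.
{B} is an SCC by itself.
(and 1 more singleton SCC)
The largest has 3 vertices.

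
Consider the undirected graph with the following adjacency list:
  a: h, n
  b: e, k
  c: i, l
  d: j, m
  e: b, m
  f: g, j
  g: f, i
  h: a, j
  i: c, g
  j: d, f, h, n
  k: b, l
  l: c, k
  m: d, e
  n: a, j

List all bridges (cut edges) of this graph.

The edges on the cycle j-f-g-i-c-l-k-b-e-m-d-j are not bridges since each lies on that cycle.
Every edge lies on some cycle, so there are no bridges.

none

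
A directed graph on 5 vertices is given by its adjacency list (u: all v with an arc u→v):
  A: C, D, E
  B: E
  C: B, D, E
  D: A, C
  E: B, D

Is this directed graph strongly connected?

Yes

From A we can reach every vertex (A, B, C, D, E), and every vertex can reach A (A, B, C, D, E). So the whole graph is one strongly connected component.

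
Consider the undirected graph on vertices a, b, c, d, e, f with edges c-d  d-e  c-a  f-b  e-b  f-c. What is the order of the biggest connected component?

Starting from a we can reach a, b, c, d, e, f. That is one component of size 6.
The largest has 6 vertices.

6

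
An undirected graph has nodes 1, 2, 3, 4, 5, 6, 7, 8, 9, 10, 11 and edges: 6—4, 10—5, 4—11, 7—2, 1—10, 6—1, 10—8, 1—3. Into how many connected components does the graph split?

9 is isolated — a component by itself.
Starting from 2 we can reach 2, 7. That is one component of size 2.
Starting from 1 we can reach 1, 3, 4, 5, 6, 8, 10, 11. That is one component of size 8.
Total: 3 components.

3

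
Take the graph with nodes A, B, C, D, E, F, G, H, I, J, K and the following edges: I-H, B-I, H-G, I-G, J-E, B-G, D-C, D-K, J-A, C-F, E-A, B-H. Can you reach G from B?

Yes

From B we can reach B, G, H, I, which includes G.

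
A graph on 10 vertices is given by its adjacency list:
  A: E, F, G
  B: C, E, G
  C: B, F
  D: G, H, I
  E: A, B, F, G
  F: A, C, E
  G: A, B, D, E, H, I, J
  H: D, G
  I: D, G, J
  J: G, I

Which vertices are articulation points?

G

Removing G increases the component count from 1 to 2, so G is a cut vertex.
By contrast removing C leaves 1 component; it is not a cut vertex. No other vertex is a cut vertex either.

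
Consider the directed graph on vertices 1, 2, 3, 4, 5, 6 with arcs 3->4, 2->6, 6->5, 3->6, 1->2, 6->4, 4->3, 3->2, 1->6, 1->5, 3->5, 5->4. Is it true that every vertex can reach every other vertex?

No

There is no directed path from 3 to 1, so the graph is not strongly connected.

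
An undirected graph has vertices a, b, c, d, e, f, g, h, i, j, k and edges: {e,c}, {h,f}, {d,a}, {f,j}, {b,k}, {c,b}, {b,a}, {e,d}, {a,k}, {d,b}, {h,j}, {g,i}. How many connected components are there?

3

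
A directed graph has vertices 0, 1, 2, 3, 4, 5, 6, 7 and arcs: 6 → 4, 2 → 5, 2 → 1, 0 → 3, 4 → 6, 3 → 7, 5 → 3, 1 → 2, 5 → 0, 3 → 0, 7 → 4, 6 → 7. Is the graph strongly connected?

There is no directed path from 3 to 2, so the graph is not strongly connected.

No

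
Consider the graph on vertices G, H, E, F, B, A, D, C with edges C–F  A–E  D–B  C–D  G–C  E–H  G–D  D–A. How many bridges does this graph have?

The edges on the cycle G-C-D-G are not bridges since each lies on that cycle.
But removing C–F disconnects C from F; removing D–B disconnects D from B; removing A–E disconnects A from E; removing D–A disconnects D from A — these are bridges.
In total 5 edges are bridges.

5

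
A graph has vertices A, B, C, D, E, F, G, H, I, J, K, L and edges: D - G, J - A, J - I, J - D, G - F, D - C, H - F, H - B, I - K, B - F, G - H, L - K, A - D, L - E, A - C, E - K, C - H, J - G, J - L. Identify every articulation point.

Removing J increases the component count from 1 to 2, so J is a cut vertex.
By contrast removing K leaves 1 component; it is not a cut vertex. No other vertex is a cut vertex either.

J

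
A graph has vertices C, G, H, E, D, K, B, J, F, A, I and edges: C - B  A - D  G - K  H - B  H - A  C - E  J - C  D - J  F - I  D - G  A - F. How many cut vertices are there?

5

Removing A increases the component count from 1 to 2, so A is a cut vertex.
Removing C increases the component count from 1 to 2, so C is a cut vertex.
Removing D increases the component count from 1 to 2, so D is a cut vertex.
Likewise F, G are cut vertices.
By contrast removing E leaves 1 component; it is not a cut vertex. No other vertex is a cut vertex either.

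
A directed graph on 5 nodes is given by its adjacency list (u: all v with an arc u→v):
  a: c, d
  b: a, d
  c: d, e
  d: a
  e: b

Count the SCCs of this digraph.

{a, b, c, d, e} are all mutually reachable — one SCC of size 5.
That gives 1 strongly connected component.

1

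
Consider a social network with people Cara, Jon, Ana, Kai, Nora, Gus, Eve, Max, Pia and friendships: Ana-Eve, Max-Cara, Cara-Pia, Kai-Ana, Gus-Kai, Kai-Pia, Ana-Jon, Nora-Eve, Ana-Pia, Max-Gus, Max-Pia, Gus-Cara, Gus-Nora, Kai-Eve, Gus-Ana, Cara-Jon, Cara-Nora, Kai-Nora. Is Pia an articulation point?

Deleting Pia leaves 1 component (was 1) (its neighbors Ana, Kai, Max, Cara remain connected to each other), so Pia is not a cut vertex.

No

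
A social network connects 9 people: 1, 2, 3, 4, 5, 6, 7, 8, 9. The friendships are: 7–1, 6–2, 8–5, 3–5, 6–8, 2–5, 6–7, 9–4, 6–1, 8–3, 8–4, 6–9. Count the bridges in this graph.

0

The edges on the cycle 6-7-1-6 are not bridges since each lies on that cycle.
Every edge lies on some cycle, so there are no bridges.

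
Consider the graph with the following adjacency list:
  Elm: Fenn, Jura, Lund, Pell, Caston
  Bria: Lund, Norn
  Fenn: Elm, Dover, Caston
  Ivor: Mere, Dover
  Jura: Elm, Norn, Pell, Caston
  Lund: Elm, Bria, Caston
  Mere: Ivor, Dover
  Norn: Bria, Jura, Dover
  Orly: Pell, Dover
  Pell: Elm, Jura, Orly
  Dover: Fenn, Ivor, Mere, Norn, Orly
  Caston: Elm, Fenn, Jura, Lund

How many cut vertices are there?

Removing Dover increases the component count from 1 to 2, so Dover is a cut vertex.
By contrast removing Elm leaves 1 component; it is not a cut vertex. No other vertex is a cut vertex either.

1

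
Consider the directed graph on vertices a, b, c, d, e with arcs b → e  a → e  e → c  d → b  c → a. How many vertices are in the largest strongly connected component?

{a, c, e} are all mutually reachable — one SCC of size 3.
{b} is an SCC by itself.
{d} is an SCC by itself.
The largest has 3 vertices.

3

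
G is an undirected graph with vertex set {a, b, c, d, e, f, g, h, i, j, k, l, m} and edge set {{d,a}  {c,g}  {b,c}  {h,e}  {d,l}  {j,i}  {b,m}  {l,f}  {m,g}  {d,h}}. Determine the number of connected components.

k is isolated — a component by itself.
Starting from i we can reach i, j. That is one component of size 2.
Starting from b we can reach b, c, g, m. That is one component of size 4.
Starting from a we can reach a, d, e, f, h, l. That is one component of size 6.
Total: 4 components.

4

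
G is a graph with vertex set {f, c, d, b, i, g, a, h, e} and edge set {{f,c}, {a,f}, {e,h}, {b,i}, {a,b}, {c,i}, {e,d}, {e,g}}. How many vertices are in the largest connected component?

5

Starting from d we can reach d, e, g, h. That is one component of size 4.
Starting from a we can reach a, b, c, f, i. That is one component of size 5.
The largest has 5 vertices.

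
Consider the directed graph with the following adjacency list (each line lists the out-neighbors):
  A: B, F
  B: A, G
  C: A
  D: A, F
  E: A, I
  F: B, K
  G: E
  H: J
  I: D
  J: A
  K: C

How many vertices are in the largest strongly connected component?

9

{A, B, C, D, E, F, G, I, K} are all mutually reachable — one SCC of size 9.
{H} is an SCC by itself.
{J} is an SCC by itself.
The largest has 9 vertices.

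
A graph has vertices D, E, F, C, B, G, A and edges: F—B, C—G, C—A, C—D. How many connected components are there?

3

E is isolated — a component by itself.
Starting from B we can reach B, F. That is one component of size 2.
Starting from A we can reach A, C, D, G. That is one component of size 4.
Total: 3 components.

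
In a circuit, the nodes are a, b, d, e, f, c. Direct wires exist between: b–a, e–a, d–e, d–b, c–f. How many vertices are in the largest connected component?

4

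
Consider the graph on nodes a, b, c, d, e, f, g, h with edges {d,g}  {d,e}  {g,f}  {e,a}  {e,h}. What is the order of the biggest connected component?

b is isolated — a component by itself.
c is isolated — a component by itself.
Starting from a we can reach a, d, e, f, g, h. That is one component of size 6.
The largest has 6 vertices.

6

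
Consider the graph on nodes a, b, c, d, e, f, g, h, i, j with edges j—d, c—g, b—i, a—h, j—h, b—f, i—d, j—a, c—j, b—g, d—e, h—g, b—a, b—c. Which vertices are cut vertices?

b, d

Removing b increases the component count from 1 to 2, so b is a cut vertex.
Removing d increases the component count from 1 to 2, so d is a cut vertex.
By contrast removing g leaves 1 component; it is not a cut vertex. No other vertex is a cut vertex either.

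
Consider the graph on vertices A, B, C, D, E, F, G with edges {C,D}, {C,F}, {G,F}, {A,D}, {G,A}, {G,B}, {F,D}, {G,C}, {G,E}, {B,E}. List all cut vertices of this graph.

G

Removing G increases the component count from 1 to 2, so G is a cut vertex.
By contrast removing F leaves 1 component; it is not a cut vertex. No other vertex is a cut vertex either.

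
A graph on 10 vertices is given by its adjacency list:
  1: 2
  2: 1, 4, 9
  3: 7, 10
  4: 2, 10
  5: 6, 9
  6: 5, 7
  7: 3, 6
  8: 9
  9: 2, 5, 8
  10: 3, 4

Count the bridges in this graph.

2

The edges on the cycle 5-6-7-3-10-4-2-9-5 are not bridges since each lies on that cycle.
But removing 1-2 disconnects 1 from 2; removing 8-9 disconnects 8 from 9 — these are bridges.
That makes 2 bridges.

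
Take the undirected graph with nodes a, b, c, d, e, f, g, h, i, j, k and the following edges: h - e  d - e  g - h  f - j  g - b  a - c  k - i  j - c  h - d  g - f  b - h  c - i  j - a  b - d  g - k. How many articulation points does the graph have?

1

Removing g increases the component count from 1 to 2, so g is a cut vertex.
By contrast removing k leaves 1 component; it is not a cut vertex. No other vertex is a cut vertex either.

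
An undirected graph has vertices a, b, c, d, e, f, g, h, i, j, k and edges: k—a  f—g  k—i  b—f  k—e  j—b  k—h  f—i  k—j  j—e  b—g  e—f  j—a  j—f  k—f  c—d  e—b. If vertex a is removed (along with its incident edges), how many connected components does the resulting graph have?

With a gone, the remaining components are: {c, d}; {b, e, f, g, h, i, j, k}.
That is 2 components.

2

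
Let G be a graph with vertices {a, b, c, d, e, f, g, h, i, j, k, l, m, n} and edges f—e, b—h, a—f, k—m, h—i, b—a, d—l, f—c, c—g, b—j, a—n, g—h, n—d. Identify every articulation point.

a, b, d, f, h, n

Removing a increases the component count from 2 to 3, so a is a cut vertex.
Removing b increases the component count from 2 to 3, so b is a cut vertex.
Removing d increases the component count from 2 to 3, so d is a cut vertex.
Likewise f, h, n are cut vertices.
By contrast removing j leaves 2 components; it is not a cut vertex. No other vertex is a cut vertex either.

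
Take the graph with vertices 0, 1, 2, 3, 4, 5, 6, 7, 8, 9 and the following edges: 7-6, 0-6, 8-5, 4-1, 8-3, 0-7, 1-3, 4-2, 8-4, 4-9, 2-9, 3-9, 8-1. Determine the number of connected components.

Starting from 0 we can reach 0, 6, 7. That is one component of size 3.
Starting from 1 we can reach 1, 2, 3, 4, 5, 8, 9. That is one component of size 7.
Total: 2 components.

2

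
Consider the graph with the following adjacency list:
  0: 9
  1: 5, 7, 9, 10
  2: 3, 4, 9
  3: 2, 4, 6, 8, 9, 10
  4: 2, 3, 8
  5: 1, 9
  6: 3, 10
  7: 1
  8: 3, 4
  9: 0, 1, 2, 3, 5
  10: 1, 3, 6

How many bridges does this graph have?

2

The edges on the cycle 3-2-9-3 are not bridges since each lies on that cycle.
But removing 0-9 disconnects 0 from 9; removing 7-1 disconnects 7 from 1 — these are bridges.
That makes 2 bridges.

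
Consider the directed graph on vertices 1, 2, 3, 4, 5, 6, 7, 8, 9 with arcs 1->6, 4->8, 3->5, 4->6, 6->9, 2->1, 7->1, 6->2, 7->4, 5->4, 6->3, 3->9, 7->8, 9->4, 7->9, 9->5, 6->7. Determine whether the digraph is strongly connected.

There is no directed path from 8 to 1, so the graph is not strongly connected.

No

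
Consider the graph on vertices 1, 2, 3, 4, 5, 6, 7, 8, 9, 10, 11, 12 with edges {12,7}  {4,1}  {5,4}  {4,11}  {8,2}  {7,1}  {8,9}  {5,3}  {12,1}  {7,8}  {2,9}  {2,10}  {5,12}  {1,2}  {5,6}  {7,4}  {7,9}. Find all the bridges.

The edges on the cycle 7-8-9-2-1-7 are not bridges since each lies on that cycle.
But removing 5-3 disconnects 5 from 3; removing 4-11 disconnects 4 from 11; removing 2-10 disconnects 2 from 10; removing 5-6 disconnects 5 from 6 — these are bridges.

10-2, 11-4, 3-5, 5-6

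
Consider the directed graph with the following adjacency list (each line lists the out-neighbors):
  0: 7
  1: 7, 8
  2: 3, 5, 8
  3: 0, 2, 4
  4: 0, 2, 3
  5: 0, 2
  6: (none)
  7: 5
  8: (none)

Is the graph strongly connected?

There is no directed path from 4 to 1, so the graph is not strongly connected.

No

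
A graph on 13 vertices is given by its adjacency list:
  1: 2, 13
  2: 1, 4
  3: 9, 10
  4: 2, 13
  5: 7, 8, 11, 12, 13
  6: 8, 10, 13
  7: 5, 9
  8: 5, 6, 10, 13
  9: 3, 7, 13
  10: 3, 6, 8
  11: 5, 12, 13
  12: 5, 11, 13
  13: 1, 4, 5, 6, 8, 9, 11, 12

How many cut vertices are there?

1

Removing 13 increases the component count from 1 to 2, so 13 is a cut vertex.
By contrast removing 7 leaves 1 component; it is not a cut vertex. No other vertex is a cut vertex either.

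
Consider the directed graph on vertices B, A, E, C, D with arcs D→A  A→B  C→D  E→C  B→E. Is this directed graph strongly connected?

From A we can reach every vertex (A, B, C, D, E), and every vertex can reach A (A, B, C, D, E). So the whole graph is one strongly connected component.

Yes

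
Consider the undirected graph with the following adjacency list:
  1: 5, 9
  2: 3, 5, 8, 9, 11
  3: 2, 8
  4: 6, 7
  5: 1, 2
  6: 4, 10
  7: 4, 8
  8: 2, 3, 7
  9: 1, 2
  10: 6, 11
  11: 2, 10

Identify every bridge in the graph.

The edges on the cycle 2-5-1-9-2 are not bridges since each lies on that cycle.
Every edge lies on some cycle, so there are no bridges.

none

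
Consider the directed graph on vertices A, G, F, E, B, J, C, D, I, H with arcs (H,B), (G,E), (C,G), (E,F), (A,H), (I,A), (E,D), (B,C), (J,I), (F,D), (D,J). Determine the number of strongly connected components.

1

{A, B, C, D, E, F, G, H, I, J} are all mutually reachable — one SCC of size 10.
That gives 1 strongly connected component.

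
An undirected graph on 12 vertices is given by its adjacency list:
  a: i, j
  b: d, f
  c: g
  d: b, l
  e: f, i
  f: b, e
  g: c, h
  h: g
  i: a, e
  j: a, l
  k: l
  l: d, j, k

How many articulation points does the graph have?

Removing g increases the component count from 2 to 3, so g is a cut vertex.
Removing l increases the component count from 2 to 3, so l is a cut vertex.
By contrast removing a leaves 2 components; it is not a cut vertex. No other vertex is a cut vertex either.

2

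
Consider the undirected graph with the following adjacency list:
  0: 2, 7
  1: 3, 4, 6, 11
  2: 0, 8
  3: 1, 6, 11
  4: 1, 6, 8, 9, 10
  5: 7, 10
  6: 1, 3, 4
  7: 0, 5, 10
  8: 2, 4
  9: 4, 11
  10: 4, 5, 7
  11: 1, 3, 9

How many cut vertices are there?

1

Removing 4 increases the component count from 1 to 2, so 4 is a cut vertex.
By contrast removing 7 leaves 1 component; it is not a cut vertex. No other vertex is a cut vertex either.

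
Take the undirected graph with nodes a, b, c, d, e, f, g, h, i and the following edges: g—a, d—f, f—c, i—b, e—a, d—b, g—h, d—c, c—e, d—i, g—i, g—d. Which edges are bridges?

g-h

The edges on the cycle g-d-f-c-e-a-g are not bridges since each lies on that cycle.
But removing h—g disconnects h from g — this is a bridge.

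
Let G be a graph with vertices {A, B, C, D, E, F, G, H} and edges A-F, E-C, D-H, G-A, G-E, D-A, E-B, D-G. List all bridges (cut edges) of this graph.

The edges on the cycle D-G-A-D are not bridges since each lies on that cycle.
But removing E-B disconnects E from B; removing E-C disconnects E from C; removing A-F disconnects A from F; removing D-H disconnects D from H — these are bridges.
In total 5 edges are bridges.

A-F, B-E, C-E, D-H, E-G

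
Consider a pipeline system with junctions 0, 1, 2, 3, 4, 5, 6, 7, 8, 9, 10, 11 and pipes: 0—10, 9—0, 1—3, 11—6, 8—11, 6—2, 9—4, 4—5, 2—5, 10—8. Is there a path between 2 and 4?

Yes

From 2 we can reach 0, 2, 4, 5, 6, 8, 9, 10, 11, which includes 4.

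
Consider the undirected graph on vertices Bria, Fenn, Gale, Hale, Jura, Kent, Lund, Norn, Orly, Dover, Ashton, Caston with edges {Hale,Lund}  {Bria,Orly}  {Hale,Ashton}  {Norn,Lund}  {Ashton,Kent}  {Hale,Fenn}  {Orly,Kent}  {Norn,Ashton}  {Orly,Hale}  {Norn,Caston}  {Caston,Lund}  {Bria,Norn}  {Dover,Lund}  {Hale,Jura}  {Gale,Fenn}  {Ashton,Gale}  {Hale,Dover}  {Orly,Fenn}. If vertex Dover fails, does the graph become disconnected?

Deleting Dover leaves 1 component (was 1) (its neighbors Hale, Lund remain connected to each other), so Dover is not a cut vertex.

No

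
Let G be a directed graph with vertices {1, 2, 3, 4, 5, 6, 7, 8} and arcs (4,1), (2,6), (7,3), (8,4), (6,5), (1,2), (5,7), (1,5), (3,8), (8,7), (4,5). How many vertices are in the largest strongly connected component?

8

{1, 2, 3, 4, 5, 6, 7, 8} are all mutually reachable — one SCC of size 8.
The largest has 8 vertices.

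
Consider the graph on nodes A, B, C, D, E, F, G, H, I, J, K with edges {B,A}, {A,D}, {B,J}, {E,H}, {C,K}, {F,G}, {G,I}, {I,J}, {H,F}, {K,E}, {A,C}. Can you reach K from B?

Yes

From B we can reach A, B, C, D, E, F, G, H, I, J, K, which includes K.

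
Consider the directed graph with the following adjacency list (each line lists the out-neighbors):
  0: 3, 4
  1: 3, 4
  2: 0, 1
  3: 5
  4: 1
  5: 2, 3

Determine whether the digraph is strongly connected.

Yes

From 3 we can reach every vertex (0, 1, 2, 3, 4, 5), and every vertex can reach 3 (0, 1, 2, 3, 4, 5). So the whole graph is one strongly connected component.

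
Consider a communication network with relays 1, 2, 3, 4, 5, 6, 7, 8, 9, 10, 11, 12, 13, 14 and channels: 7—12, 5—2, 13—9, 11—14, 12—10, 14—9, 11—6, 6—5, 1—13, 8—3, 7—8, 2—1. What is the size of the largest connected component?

8

4 is isolated — a component by itself.
Starting from 3 we can reach 3, 7, 8, 10, 12. That is one component of size 5.
Starting from 1 we can reach 1, 2, 5, 6, 9, 11, 13, 14. That is one component of size 8.
The largest has 8 vertices.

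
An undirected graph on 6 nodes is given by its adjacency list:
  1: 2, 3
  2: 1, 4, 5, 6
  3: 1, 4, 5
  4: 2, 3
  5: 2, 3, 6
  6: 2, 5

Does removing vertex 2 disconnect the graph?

Deleting 2 leaves 1 component (was 1) (its neighbors 1, 4, 5, 6 remain connected to each other), so 2 is not a cut vertex.

No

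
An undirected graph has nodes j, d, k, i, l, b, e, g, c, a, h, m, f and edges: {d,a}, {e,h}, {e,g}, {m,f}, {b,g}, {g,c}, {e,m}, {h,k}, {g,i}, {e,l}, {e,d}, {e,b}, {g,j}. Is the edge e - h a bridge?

Removing e - h leaves no path between e and h: the component count goes from 1 to 2. So it is a bridge.

Yes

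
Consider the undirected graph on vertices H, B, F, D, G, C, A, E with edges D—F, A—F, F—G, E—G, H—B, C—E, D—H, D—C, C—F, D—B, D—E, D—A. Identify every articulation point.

D

Removing D increases the component count from 1 to 2, so D is a cut vertex.
By contrast removing E leaves 1 component; it is not a cut vertex. No other vertex is a cut vertex either.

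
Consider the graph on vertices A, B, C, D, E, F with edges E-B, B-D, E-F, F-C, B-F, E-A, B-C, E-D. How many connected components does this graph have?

1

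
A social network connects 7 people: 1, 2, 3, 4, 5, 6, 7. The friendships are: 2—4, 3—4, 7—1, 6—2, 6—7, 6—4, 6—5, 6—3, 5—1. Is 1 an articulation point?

Deleting 1 leaves 1 component (was 1) (its neighbors 5, 7 remain connected to each other), so 1 is not a cut vertex.

No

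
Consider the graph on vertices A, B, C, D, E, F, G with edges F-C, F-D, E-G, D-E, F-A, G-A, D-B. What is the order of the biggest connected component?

Starting from A we can reach A, B, C, D, E, F, G. That is one component of size 7.
The largest has 7 vertices.

7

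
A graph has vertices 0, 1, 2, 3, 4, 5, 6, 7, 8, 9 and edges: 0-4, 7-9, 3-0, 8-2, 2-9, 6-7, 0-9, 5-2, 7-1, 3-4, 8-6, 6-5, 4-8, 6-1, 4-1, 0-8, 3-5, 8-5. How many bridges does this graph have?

0

The edges on the cycle 8-6-7-9-2-8 are not bridges since each lies on that cycle.
Every edge lies on some cycle, so there are no bridges.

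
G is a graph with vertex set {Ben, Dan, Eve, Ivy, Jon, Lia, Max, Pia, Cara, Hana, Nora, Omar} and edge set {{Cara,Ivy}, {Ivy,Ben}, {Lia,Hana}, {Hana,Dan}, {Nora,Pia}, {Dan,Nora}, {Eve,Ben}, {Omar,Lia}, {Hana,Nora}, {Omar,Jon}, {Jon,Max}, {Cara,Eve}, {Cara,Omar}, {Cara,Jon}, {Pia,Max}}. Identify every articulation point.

Cara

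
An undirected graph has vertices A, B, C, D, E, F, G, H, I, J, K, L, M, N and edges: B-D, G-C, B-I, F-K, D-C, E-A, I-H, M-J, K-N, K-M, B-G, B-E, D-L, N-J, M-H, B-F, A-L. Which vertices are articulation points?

B

Removing B increases the component count from 1 to 2, so B is a cut vertex.
By contrast removing E leaves 1 component; it is not a cut vertex. No other vertex is a cut vertex either.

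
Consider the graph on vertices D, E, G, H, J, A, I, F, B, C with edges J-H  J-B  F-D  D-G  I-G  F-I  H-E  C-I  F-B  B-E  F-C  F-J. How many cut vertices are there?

1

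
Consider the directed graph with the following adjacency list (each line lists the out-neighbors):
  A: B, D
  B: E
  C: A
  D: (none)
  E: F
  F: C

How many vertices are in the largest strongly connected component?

{A, B, C, E, F} are all mutually reachable — one SCC of size 5.
{D} is an SCC by itself.
The largest has 5 vertices.

5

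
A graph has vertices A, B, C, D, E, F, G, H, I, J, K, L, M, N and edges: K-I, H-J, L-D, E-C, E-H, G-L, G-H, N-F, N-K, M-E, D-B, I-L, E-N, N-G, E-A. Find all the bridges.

The edges on the cycle N-G-L-I-K-N are not bridges since each lies on that cycle.
But removing D-B disconnects D from B; removing M-E disconnects M from E; removing C-E disconnects C from E; removing J-H disconnects J from H — these are bridges.
In total 7 edges are bridges.

A-E, B-D, C-E, D-L, E-M, F-N, H-J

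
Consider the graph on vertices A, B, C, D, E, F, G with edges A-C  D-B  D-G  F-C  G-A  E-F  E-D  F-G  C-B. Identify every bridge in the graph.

none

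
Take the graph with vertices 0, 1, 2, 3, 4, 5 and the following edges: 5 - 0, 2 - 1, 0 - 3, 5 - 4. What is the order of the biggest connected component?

Starting from 1 we can reach 1, 2. That is one component of size 2.
Starting from 0 we can reach 0, 3, 4, 5. That is one component of size 4.
The largest has 4 vertices.

4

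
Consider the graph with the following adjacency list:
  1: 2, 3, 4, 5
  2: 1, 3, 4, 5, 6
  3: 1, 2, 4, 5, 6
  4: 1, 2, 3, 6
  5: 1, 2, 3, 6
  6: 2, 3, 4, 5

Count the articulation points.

Removing 1, for instance, still leaves 1 component. No single vertex removal increases the component count — the graph has no articulation points.

0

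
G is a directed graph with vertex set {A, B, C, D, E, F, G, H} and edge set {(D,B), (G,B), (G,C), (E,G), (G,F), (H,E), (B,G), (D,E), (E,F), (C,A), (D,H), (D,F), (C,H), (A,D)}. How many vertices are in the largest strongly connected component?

{A, B, C, D, E, G, H} are all mutually reachable — one SCC of size 7.
{F} is an SCC by itself.
The largest has 7 vertices.

7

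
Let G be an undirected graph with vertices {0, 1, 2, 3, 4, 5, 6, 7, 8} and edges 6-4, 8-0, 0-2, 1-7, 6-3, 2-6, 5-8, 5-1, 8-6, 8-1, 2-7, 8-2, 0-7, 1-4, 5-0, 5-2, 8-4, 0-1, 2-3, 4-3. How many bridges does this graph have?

The edges on the cycle 0-1-7-0 are not bridges since each lies on that cycle.
Every edge lies on some cycle, so there are no bridges.

0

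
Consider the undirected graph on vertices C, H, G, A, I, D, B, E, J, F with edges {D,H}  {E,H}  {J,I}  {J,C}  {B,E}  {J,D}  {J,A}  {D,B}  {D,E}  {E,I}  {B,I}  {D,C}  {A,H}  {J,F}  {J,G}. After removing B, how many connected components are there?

1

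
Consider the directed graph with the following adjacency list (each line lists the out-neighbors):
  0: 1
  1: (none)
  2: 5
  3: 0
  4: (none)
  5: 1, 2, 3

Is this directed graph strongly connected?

No

There is no directed path from 3 to 4, so the graph is not strongly connected.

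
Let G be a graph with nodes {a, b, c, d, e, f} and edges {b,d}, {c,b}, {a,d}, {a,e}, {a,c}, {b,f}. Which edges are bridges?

The edges on the cycle a-c-b-d-a are not bridges since each lies on that cycle.
But removing b–f disconnects b from f; removing a–e disconnects a from e — these are bridges.

a-e, b-f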